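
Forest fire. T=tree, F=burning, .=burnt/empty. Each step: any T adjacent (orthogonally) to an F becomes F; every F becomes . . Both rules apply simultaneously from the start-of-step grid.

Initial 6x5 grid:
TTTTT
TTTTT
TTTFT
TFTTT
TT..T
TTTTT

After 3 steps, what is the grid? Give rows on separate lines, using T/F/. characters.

Step 1: 8 trees catch fire, 2 burn out
  TTTTT
  TTTFT
  TFF.F
  F.FFT
  TF..T
  TTTTT
Step 2: 8 trees catch fire, 8 burn out
  TTTFT
  TFF.F
  F....
  ....F
  F...T
  TFTTT
Step 3: 7 trees catch fire, 8 burn out
  TFF.F
  F....
  .....
  .....
  ....F
  F.FTT

TFF.F
F....
.....
.....
....F
F.FTT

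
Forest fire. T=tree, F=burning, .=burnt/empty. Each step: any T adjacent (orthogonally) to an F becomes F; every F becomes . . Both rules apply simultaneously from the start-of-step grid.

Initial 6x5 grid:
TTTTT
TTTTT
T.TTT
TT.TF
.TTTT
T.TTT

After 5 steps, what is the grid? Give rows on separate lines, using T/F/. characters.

Step 1: 3 trees catch fire, 1 burn out
  TTTTT
  TTTTT
  T.TTF
  TT.F.
  .TTTF
  T.TTT
Step 2: 4 trees catch fire, 3 burn out
  TTTTT
  TTTTF
  T.TF.
  TT...
  .TTF.
  T.TTF
Step 3: 5 trees catch fire, 4 burn out
  TTTTF
  TTTF.
  T.F..
  TT...
  .TF..
  T.TF.
Step 4: 4 trees catch fire, 5 burn out
  TTTF.
  TTF..
  T....
  TT...
  .F...
  T.F..
Step 5: 3 trees catch fire, 4 burn out
  TTF..
  TF...
  T....
  TF...
  .....
  T....

TTF..
TF...
T....
TF...
.....
T....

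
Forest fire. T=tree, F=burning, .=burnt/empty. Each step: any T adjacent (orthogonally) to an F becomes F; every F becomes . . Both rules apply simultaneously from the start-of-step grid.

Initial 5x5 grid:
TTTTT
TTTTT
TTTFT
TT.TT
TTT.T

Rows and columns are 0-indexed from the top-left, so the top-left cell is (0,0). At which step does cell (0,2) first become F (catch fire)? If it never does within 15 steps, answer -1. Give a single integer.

Step 1: cell (0,2)='T' (+4 fires, +1 burnt)
Step 2: cell (0,2)='T' (+5 fires, +4 burnt)
Step 3: cell (0,2)='F' (+6 fires, +5 burnt)
  -> target ignites at step 3
Step 4: cell (0,2)='.' (+4 fires, +6 burnt)
Step 5: cell (0,2)='.' (+3 fires, +4 burnt)
Step 6: cell (0,2)='.' (+0 fires, +3 burnt)
  fire out at step 6

3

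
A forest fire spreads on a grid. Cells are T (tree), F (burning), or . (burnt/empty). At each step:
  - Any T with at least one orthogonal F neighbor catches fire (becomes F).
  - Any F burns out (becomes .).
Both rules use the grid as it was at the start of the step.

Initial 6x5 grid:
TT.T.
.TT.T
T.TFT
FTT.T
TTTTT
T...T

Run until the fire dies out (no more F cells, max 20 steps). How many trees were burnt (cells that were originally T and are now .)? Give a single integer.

Step 1: +5 fires, +2 burnt (F count now 5)
Step 2: +6 fires, +5 burnt (F count now 6)
Step 3: +3 fires, +6 burnt (F count now 3)
Step 4: +3 fires, +3 burnt (F count now 3)
Step 5: +1 fires, +3 burnt (F count now 1)
Step 6: +0 fires, +1 burnt (F count now 0)
Fire out after step 6
Initially T: 19, now '.': 29
Total burnt (originally-T cells now '.'): 18

Answer: 18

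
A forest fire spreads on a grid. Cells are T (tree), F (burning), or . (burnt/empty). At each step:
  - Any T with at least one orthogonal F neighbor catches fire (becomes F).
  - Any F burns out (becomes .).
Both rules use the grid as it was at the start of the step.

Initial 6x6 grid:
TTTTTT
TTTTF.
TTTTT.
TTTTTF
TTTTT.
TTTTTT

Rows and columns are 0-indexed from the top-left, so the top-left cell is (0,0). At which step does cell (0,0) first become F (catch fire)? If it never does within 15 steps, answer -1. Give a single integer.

Step 1: cell (0,0)='T' (+4 fires, +2 burnt)
Step 2: cell (0,0)='T' (+6 fires, +4 burnt)
Step 3: cell (0,0)='T' (+6 fires, +6 burnt)
Step 4: cell (0,0)='T' (+7 fires, +6 burnt)
Step 5: cell (0,0)='F' (+5 fires, +7 burnt)
  -> target ignites at step 5
Step 6: cell (0,0)='.' (+2 fires, +5 burnt)
Step 7: cell (0,0)='.' (+1 fires, +2 burnt)
Step 8: cell (0,0)='.' (+0 fires, +1 burnt)
  fire out at step 8

5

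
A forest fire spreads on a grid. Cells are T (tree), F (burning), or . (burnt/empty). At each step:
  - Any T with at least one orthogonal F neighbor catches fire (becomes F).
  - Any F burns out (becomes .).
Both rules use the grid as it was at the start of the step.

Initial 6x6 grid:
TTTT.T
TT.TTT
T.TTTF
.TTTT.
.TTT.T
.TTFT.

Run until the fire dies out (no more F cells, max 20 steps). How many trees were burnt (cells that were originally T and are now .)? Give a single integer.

Answer: 24

Derivation:
Step 1: +5 fires, +2 burnt (F count now 5)
Step 2: +7 fires, +5 burnt (F count now 7)
Step 3: +4 fires, +7 burnt (F count now 4)
Step 4: +2 fires, +4 burnt (F count now 2)
Step 5: +1 fires, +2 burnt (F count now 1)
Step 6: +1 fires, +1 burnt (F count now 1)
Step 7: +2 fires, +1 burnt (F count now 2)
Step 8: +1 fires, +2 burnt (F count now 1)
Step 9: +1 fires, +1 burnt (F count now 1)
Step 10: +0 fires, +1 burnt (F count now 0)
Fire out after step 10
Initially T: 25, now '.': 35
Total burnt (originally-T cells now '.'): 24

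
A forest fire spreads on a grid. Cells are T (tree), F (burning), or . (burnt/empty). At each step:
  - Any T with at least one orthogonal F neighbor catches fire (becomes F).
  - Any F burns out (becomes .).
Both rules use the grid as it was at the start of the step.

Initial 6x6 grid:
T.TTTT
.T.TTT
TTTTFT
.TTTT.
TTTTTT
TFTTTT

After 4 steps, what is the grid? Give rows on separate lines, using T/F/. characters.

Step 1: 7 trees catch fire, 2 burn out
  T.TTTT
  .T.TFT
  TTTF.F
  .TTTF.
  TFTTTT
  F.FTTT
Step 2: 10 trees catch fire, 7 burn out
  T.TTFT
  .T.F.F
  TTF...
  .FTF..
  F.FTFT
  ...FTT
Step 3: 7 trees catch fire, 10 burn out
  T.TF.F
  .T....
  TF....
  ..F...
  ...F.F
  ....FT
Step 4: 4 trees catch fire, 7 burn out
  T.F...
  .F....
  F.....
  ......
  ......
  .....F

T.F...
.F....
F.....
......
......
.....F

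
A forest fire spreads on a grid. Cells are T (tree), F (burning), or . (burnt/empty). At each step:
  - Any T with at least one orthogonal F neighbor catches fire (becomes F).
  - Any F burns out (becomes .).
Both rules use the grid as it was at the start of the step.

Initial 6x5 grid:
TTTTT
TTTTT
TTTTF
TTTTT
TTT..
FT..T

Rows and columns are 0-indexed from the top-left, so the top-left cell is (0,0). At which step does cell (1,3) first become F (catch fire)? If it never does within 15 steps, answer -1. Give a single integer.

Step 1: cell (1,3)='T' (+5 fires, +2 burnt)
Step 2: cell (1,3)='F' (+6 fires, +5 burnt)
  -> target ignites at step 2
Step 3: cell (1,3)='.' (+7 fires, +6 burnt)
Step 4: cell (1,3)='.' (+3 fires, +7 burnt)
Step 5: cell (1,3)='.' (+2 fires, +3 burnt)
Step 6: cell (1,3)='.' (+0 fires, +2 burnt)
  fire out at step 6

2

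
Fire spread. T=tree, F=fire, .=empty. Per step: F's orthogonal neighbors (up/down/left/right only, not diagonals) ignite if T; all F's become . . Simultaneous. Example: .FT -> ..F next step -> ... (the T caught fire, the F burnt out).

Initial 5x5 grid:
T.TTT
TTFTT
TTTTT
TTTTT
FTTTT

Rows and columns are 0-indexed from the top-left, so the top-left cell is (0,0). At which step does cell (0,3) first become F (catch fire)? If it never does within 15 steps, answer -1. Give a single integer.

Step 1: cell (0,3)='T' (+6 fires, +2 burnt)
Step 2: cell (0,3)='F' (+9 fires, +6 burnt)
  -> target ignites at step 2
Step 3: cell (0,3)='.' (+5 fires, +9 burnt)
Step 4: cell (0,3)='.' (+2 fires, +5 burnt)
Step 5: cell (0,3)='.' (+0 fires, +2 burnt)
  fire out at step 5

2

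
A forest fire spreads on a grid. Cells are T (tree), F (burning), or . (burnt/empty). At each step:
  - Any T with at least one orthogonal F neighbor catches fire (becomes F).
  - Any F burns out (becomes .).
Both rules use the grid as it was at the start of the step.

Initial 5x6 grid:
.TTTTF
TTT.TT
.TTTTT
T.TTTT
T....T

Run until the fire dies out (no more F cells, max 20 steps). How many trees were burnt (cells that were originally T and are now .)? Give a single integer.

Answer: 19

Derivation:
Step 1: +2 fires, +1 burnt (F count now 2)
Step 2: +3 fires, +2 burnt (F count now 3)
Step 3: +3 fires, +3 burnt (F count now 3)
Step 4: +5 fires, +3 burnt (F count now 5)
Step 5: +3 fires, +5 burnt (F count now 3)
Step 6: +3 fires, +3 burnt (F count now 3)
Step 7: +0 fires, +3 burnt (F count now 0)
Fire out after step 7
Initially T: 21, now '.': 28
Total burnt (originally-T cells now '.'): 19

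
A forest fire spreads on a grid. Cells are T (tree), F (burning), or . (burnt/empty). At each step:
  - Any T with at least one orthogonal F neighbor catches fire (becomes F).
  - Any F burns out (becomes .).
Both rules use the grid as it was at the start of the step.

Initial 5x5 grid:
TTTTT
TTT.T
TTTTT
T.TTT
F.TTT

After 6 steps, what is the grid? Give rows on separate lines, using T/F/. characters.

Step 1: 1 trees catch fire, 1 burn out
  TTTTT
  TTT.T
  TTTTT
  F.TTT
  ..TTT
Step 2: 1 trees catch fire, 1 burn out
  TTTTT
  TTT.T
  FTTTT
  ..TTT
  ..TTT
Step 3: 2 trees catch fire, 1 burn out
  TTTTT
  FTT.T
  .FTTT
  ..TTT
  ..TTT
Step 4: 3 trees catch fire, 2 burn out
  FTTTT
  .FT.T
  ..FTT
  ..TTT
  ..TTT
Step 5: 4 trees catch fire, 3 burn out
  .FTTT
  ..F.T
  ...FT
  ..FTT
  ..TTT
Step 6: 4 trees catch fire, 4 burn out
  ..FTT
  ....T
  ....F
  ...FT
  ..FTT

..FTT
....T
....F
...FT
..FTT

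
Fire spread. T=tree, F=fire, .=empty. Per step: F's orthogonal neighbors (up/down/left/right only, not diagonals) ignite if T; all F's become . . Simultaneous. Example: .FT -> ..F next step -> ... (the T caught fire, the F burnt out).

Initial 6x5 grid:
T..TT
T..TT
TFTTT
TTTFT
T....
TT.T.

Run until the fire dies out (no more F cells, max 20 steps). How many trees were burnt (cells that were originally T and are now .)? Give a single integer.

Step 1: +6 fires, +2 burnt (F count now 6)
Step 2: +4 fires, +6 burnt (F count now 4)
Step 3: +4 fires, +4 burnt (F count now 4)
Step 4: +2 fires, +4 burnt (F count now 2)
Step 5: +1 fires, +2 burnt (F count now 1)
Step 6: +0 fires, +1 burnt (F count now 0)
Fire out after step 6
Initially T: 18, now '.': 29
Total burnt (originally-T cells now '.'): 17

Answer: 17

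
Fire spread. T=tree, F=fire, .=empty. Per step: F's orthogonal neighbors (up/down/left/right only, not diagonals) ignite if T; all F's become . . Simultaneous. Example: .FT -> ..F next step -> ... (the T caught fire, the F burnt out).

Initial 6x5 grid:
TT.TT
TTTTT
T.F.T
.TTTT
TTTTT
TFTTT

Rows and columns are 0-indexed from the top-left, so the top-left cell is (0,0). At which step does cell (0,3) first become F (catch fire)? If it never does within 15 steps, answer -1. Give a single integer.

Step 1: cell (0,3)='T' (+5 fires, +2 burnt)
Step 2: cell (0,3)='T' (+7 fires, +5 burnt)
Step 3: cell (0,3)='F' (+7 fires, +7 burnt)
  -> target ignites at step 3
Step 4: cell (0,3)='.' (+5 fires, +7 burnt)
Step 5: cell (0,3)='.' (+0 fires, +5 burnt)
  fire out at step 5

3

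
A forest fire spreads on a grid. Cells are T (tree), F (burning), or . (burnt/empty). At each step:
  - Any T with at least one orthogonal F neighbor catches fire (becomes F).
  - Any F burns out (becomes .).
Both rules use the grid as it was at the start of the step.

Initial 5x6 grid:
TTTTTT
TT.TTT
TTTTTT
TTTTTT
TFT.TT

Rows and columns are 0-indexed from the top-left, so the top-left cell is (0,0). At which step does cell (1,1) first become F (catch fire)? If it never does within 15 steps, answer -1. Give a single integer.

Step 1: cell (1,1)='T' (+3 fires, +1 burnt)
Step 2: cell (1,1)='T' (+3 fires, +3 burnt)
Step 3: cell (1,1)='F' (+4 fires, +3 burnt)
  -> target ignites at step 3
Step 4: cell (1,1)='.' (+4 fires, +4 burnt)
Step 5: cell (1,1)='.' (+6 fires, +4 burnt)
Step 6: cell (1,1)='.' (+4 fires, +6 burnt)
Step 7: cell (1,1)='.' (+2 fires, +4 burnt)
Step 8: cell (1,1)='.' (+1 fires, +2 burnt)
Step 9: cell (1,1)='.' (+0 fires, +1 burnt)
  fire out at step 9

3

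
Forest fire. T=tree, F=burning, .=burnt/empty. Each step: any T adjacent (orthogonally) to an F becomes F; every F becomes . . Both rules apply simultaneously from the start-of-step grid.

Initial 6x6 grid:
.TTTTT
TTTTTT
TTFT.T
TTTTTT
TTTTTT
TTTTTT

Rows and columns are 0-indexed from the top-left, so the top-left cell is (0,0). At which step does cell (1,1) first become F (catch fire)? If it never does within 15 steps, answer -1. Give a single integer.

Step 1: cell (1,1)='T' (+4 fires, +1 burnt)
Step 2: cell (1,1)='F' (+7 fires, +4 burnt)
  -> target ignites at step 2
Step 3: cell (1,1)='.' (+9 fires, +7 burnt)
Step 4: cell (1,1)='.' (+7 fires, +9 burnt)
Step 5: cell (1,1)='.' (+5 fires, +7 burnt)
Step 6: cell (1,1)='.' (+1 fires, +5 burnt)
Step 7: cell (1,1)='.' (+0 fires, +1 burnt)
  fire out at step 7

2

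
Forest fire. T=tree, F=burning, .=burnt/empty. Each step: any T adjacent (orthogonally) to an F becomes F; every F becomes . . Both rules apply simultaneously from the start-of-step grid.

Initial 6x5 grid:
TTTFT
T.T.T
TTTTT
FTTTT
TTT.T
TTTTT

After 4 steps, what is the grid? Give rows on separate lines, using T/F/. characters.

Step 1: 5 trees catch fire, 2 burn out
  TTF.F
  T.T.T
  FTTTT
  .FTTT
  FTT.T
  TTTTT
Step 2: 8 trees catch fire, 5 burn out
  TF...
  F.F.F
  .FTTT
  ..FTT
  .FT.T
  FTTTT
Step 3: 6 trees catch fire, 8 burn out
  F....
  .....
  ..FTF
  ...FT
  ..F.T
  .FTTT
Step 4: 3 trees catch fire, 6 burn out
  .....
  .....
  ...F.
  ....F
  ....T
  ..FTT

.....
.....
...F.
....F
....T
..FTT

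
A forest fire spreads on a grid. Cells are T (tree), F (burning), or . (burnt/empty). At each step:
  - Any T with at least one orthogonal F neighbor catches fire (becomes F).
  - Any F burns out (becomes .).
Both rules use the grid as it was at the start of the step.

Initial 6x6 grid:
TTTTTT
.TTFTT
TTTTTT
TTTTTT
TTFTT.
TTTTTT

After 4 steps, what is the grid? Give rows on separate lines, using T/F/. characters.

Step 1: 8 trees catch fire, 2 burn out
  TTTFTT
  .TF.FT
  TTTFTT
  TTFTTT
  TF.FT.
  TTFTTT
Step 2: 12 trees catch fire, 8 burn out
  TTF.FT
  .F...F
  TTF.FT
  TF.FTT
  F...F.
  TF.FTT
Step 3: 8 trees catch fire, 12 burn out
  TF...F
  ......
  TF...F
  F...FT
  ......
  F...FT
Step 4: 4 trees catch fire, 8 burn out
  F.....
  ......
  F.....
  .....F
  ......
  .....F

F.....
......
F.....
.....F
......
.....F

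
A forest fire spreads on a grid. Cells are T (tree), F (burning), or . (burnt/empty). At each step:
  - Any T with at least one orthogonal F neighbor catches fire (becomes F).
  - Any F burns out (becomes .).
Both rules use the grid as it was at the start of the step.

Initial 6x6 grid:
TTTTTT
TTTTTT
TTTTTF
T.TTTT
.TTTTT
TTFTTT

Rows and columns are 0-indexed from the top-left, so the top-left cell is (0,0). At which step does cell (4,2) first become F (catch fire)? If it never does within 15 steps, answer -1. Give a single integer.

Step 1: cell (4,2)='F' (+6 fires, +2 burnt)
  -> target ignites at step 1
Step 2: cell (4,2)='.' (+10 fires, +6 burnt)
Step 3: cell (4,2)='.' (+6 fires, +10 burnt)
Step 4: cell (4,2)='.' (+3 fires, +6 burnt)
Step 5: cell (4,2)='.' (+3 fires, +3 burnt)
Step 6: cell (4,2)='.' (+3 fires, +3 burnt)
Step 7: cell (4,2)='.' (+1 fires, +3 burnt)
Step 8: cell (4,2)='.' (+0 fires, +1 burnt)
  fire out at step 8

1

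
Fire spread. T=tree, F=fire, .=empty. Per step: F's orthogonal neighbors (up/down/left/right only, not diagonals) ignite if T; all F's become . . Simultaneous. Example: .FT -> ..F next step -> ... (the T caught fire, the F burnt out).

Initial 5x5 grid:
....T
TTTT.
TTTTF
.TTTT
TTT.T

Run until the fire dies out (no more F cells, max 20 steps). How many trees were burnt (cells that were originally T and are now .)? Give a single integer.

Answer: 16

Derivation:
Step 1: +2 fires, +1 burnt (F count now 2)
Step 2: +4 fires, +2 burnt (F count now 4)
Step 3: +3 fires, +4 burnt (F count now 3)
Step 4: +4 fires, +3 burnt (F count now 4)
Step 5: +2 fires, +4 burnt (F count now 2)
Step 6: +1 fires, +2 burnt (F count now 1)
Step 7: +0 fires, +1 burnt (F count now 0)
Fire out after step 7
Initially T: 17, now '.': 24
Total burnt (originally-T cells now '.'): 16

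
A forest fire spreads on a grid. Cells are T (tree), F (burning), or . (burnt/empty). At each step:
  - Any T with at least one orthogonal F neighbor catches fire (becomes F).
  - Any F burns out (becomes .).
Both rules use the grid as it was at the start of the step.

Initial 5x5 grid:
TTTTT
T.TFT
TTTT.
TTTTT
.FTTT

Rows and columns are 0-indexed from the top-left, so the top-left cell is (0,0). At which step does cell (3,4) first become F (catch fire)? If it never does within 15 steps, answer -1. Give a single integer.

Step 1: cell (3,4)='T' (+6 fires, +2 burnt)
Step 2: cell (3,4)='T' (+8 fires, +6 burnt)
Step 3: cell (3,4)='F' (+4 fires, +8 burnt)
  -> target ignites at step 3
Step 4: cell (3,4)='.' (+2 fires, +4 burnt)
Step 5: cell (3,4)='.' (+0 fires, +2 burnt)
  fire out at step 5

3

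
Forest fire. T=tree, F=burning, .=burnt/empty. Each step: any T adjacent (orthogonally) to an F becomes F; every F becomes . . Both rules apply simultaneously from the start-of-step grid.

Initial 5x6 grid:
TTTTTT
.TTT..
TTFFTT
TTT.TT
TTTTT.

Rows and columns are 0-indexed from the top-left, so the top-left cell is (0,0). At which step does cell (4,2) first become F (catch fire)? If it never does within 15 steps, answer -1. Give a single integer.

Step 1: cell (4,2)='T' (+5 fires, +2 burnt)
Step 2: cell (4,2)='F' (+8 fires, +5 burnt)
  -> target ignites at step 2
Step 3: cell (4,2)='.' (+7 fires, +8 burnt)
Step 4: cell (4,2)='.' (+3 fires, +7 burnt)
Step 5: cell (4,2)='.' (+0 fires, +3 burnt)
  fire out at step 5

2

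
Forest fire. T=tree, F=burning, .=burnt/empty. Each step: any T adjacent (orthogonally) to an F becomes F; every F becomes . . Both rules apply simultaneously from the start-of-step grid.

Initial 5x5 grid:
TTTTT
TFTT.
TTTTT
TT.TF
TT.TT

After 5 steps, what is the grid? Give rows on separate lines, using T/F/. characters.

Step 1: 7 trees catch fire, 2 burn out
  TFTTT
  F.FT.
  TFTTF
  TT.F.
  TT.TF
Step 2: 8 trees catch fire, 7 burn out
  F.FTT
  ...F.
  F.FF.
  TF...
  TT.F.
Step 3: 3 trees catch fire, 8 burn out
  ...FT
  .....
  .....
  F....
  TF...
Step 4: 2 trees catch fire, 3 burn out
  ....F
  .....
  .....
  .....
  F....
Step 5: 0 trees catch fire, 2 burn out
  .....
  .....
  .....
  .....
  .....

.....
.....
.....
.....
.....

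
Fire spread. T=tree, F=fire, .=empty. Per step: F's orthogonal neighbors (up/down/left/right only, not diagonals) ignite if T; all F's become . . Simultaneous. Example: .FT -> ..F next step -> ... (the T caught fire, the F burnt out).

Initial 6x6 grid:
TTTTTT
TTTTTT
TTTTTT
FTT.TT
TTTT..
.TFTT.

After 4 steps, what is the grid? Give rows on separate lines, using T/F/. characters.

Step 1: 6 trees catch fire, 2 burn out
  TTTTTT
  TTTTTT
  FTTTTT
  .FT.TT
  FTFT..
  .F.FT.
Step 2: 6 trees catch fire, 6 burn out
  TTTTTT
  FTTTTT
  .FTTTT
  ..F.TT
  .F.F..
  ....F.
Step 3: 3 trees catch fire, 6 burn out
  FTTTTT
  .FTTTT
  ..FTTT
  ....TT
  ......
  ......
Step 4: 3 trees catch fire, 3 burn out
  .FTTTT
  ..FTTT
  ...FTT
  ....TT
  ......
  ......

.FTTTT
..FTTT
...FTT
....TT
......
......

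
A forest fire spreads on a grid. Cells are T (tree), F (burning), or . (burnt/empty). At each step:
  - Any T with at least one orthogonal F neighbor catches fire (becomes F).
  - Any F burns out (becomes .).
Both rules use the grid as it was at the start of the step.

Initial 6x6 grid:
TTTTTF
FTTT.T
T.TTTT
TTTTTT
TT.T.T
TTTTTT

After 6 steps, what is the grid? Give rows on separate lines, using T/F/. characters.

Step 1: 5 trees catch fire, 2 burn out
  FTTTF.
  .FTT.F
  F.TTTT
  TTTTTT
  TT.T.T
  TTTTTT
Step 2: 5 trees catch fire, 5 burn out
  .FTF..
  ..FT..
  ..TTTF
  FTTTTT
  TT.T.T
  TTTTTT
Step 3: 7 trees catch fire, 5 burn out
  ..F...
  ...F..
  ..FTF.
  .FTTTF
  FT.T.T
  TTTTTT
Step 4: 6 trees catch fire, 7 burn out
  ......
  ......
  ...F..
  ..FTF.
  .F.T.F
  FTTTTT
Step 5: 3 trees catch fire, 6 burn out
  ......
  ......
  ......
  ...F..
  ...T..
  .FTTTF
Step 6: 3 trees catch fire, 3 burn out
  ......
  ......
  ......
  ......
  ...F..
  ..FTF.

......
......
......
......
...F..
..FTF.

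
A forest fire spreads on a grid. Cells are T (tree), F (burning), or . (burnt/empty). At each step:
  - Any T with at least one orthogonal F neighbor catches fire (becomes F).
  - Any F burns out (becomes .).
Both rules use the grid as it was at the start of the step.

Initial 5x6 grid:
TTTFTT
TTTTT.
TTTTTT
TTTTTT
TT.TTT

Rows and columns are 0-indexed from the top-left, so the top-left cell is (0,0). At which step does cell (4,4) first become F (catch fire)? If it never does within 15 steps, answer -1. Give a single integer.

Step 1: cell (4,4)='T' (+3 fires, +1 burnt)
Step 2: cell (4,4)='T' (+5 fires, +3 burnt)
Step 3: cell (4,4)='T' (+5 fires, +5 burnt)
Step 4: cell (4,4)='T' (+6 fires, +5 burnt)
Step 5: cell (4,4)='F' (+4 fires, +6 burnt)
  -> target ignites at step 5
Step 6: cell (4,4)='.' (+3 fires, +4 burnt)
Step 7: cell (4,4)='.' (+1 fires, +3 burnt)
Step 8: cell (4,4)='.' (+0 fires, +1 burnt)
  fire out at step 8

5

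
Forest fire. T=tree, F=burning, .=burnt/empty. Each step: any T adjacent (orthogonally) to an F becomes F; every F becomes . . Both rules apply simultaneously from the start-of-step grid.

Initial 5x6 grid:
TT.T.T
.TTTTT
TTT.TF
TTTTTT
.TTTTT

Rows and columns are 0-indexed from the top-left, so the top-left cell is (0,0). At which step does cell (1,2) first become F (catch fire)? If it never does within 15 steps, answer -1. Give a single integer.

Step 1: cell (1,2)='T' (+3 fires, +1 burnt)
Step 2: cell (1,2)='T' (+4 fires, +3 burnt)
Step 3: cell (1,2)='T' (+3 fires, +4 burnt)
Step 4: cell (1,2)='F' (+4 fires, +3 burnt)
  -> target ignites at step 4
Step 5: cell (1,2)='.' (+4 fires, +4 burnt)
Step 6: cell (1,2)='.' (+4 fires, +4 burnt)
Step 7: cell (1,2)='.' (+2 fires, +4 burnt)
Step 8: cell (1,2)='.' (+0 fires, +2 burnt)
  fire out at step 8

4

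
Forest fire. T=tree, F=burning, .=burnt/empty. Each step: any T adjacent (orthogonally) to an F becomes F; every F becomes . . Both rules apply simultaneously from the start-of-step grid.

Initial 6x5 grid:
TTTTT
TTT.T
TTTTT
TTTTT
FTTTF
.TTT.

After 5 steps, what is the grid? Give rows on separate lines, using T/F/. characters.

Step 1: 4 trees catch fire, 2 burn out
  TTTTT
  TTT.T
  TTTTT
  FTTTF
  .FTF.
  .TTT.
Step 2: 7 trees catch fire, 4 burn out
  TTTTT
  TTT.T
  FTTTF
  .FTF.
  ..F..
  .FTF.
Step 3: 6 trees catch fire, 7 burn out
  TTTTT
  FTT.F
  .FTF.
  ..F..
  .....
  ..F..
Step 4: 4 trees catch fire, 6 burn out
  FTTTF
  .FT..
  ..F..
  .....
  .....
  .....
Step 5: 3 trees catch fire, 4 burn out
  .FTF.
  ..F..
  .....
  .....
  .....
  .....

.FTF.
..F..
.....
.....
.....
.....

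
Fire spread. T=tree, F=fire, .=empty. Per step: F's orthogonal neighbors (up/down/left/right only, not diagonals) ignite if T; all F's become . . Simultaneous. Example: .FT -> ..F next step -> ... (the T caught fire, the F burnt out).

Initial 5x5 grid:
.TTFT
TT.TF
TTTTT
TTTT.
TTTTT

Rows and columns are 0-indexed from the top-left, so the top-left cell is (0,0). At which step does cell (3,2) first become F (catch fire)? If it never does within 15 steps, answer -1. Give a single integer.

Step 1: cell (3,2)='T' (+4 fires, +2 burnt)
Step 2: cell (3,2)='T' (+2 fires, +4 burnt)
Step 3: cell (3,2)='T' (+3 fires, +2 burnt)
Step 4: cell (3,2)='F' (+4 fires, +3 burnt)
  -> target ignites at step 4
Step 5: cell (3,2)='.' (+4 fires, +4 burnt)
Step 6: cell (3,2)='.' (+2 fires, +4 burnt)
Step 7: cell (3,2)='.' (+1 fires, +2 burnt)
Step 8: cell (3,2)='.' (+0 fires, +1 burnt)
  fire out at step 8

4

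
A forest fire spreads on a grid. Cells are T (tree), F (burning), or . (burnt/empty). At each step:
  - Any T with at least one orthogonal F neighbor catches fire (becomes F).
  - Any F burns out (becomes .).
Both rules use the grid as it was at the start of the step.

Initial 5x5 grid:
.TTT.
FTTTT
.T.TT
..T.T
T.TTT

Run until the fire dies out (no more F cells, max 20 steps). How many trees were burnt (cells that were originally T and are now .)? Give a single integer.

Answer: 15

Derivation:
Step 1: +1 fires, +1 burnt (F count now 1)
Step 2: +3 fires, +1 burnt (F count now 3)
Step 3: +2 fires, +3 burnt (F count now 2)
Step 4: +3 fires, +2 burnt (F count now 3)
Step 5: +1 fires, +3 burnt (F count now 1)
Step 6: +1 fires, +1 burnt (F count now 1)
Step 7: +1 fires, +1 burnt (F count now 1)
Step 8: +1 fires, +1 burnt (F count now 1)
Step 9: +1 fires, +1 burnt (F count now 1)
Step 10: +1 fires, +1 burnt (F count now 1)
Step 11: +0 fires, +1 burnt (F count now 0)
Fire out after step 11
Initially T: 16, now '.': 24
Total burnt (originally-T cells now '.'): 15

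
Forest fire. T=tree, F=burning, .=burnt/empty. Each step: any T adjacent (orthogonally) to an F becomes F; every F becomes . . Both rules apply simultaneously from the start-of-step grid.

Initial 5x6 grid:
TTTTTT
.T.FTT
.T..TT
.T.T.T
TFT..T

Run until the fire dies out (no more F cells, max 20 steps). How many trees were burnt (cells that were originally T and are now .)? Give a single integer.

Step 1: +5 fires, +2 burnt (F count now 5)
Step 2: +5 fires, +5 burnt (F count now 5)
Step 3: +4 fires, +5 burnt (F count now 4)
Step 4: +2 fires, +4 burnt (F count now 2)
Step 5: +1 fires, +2 burnt (F count now 1)
Step 6: +0 fires, +1 burnt (F count now 0)
Fire out after step 6
Initially T: 18, now '.': 29
Total burnt (originally-T cells now '.'): 17

Answer: 17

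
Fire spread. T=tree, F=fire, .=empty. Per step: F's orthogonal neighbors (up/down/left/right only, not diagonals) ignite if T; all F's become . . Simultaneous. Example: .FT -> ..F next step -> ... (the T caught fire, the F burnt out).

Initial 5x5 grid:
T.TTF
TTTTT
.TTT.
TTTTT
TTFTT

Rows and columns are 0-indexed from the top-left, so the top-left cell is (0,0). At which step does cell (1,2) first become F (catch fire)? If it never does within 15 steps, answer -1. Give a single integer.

Step 1: cell (1,2)='T' (+5 fires, +2 burnt)
Step 2: cell (1,2)='T' (+7 fires, +5 burnt)
Step 3: cell (1,2)='F' (+5 fires, +7 burnt)
  -> target ignites at step 3
Step 4: cell (1,2)='.' (+1 fires, +5 burnt)
Step 5: cell (1,2)='.' (+1 fires, +1 burnt)
Step 6: cell (1,2)='.' (+1 fires, +1 burnt)
Step 7: cell (1,2)='.' (+0 fires, +1 burnt)
  fire out at step 7

3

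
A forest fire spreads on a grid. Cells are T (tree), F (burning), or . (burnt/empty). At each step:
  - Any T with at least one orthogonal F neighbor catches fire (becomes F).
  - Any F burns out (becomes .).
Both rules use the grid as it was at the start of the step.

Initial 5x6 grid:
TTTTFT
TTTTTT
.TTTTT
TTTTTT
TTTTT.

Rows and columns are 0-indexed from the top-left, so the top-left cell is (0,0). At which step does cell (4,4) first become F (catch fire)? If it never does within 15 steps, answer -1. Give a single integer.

Step 1: cell (4,4)='T' (+3 fires, +1 burnt)
Step 2: cell (4,4)='T' (+4 fires, +3 burnt)
Step 3: cell (4,4)='T' (+5 fires, +4 burnt)
Step 4: cell (4,4)='F' (+6 fires, +5 burnt)
  -> target ignites at step 4
Step 5: cell (4,4)='.' (+4 fires, +6 burnt)
Step 6: cell (4,4)='.' (+2 fires, +4 burnt)
Step 7: cell (4,4)='.' (+2 fires, +2 burnt)
Step 8: cell (4,4)='.' (+1 fires, +2 burnt)
Step 9: cell (4,4)='.' (+0 fires, +1 burnt)
  fire out at step 9

4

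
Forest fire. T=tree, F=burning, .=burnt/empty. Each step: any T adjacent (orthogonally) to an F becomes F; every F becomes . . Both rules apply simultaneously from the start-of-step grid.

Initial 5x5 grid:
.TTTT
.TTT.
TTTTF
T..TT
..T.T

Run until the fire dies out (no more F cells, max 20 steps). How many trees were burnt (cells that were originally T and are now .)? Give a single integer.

Step 1: +2 fires, +1 burnt (F count now 2)
Step 2: +4 fires, +2 burnt (F count now 4)
Step 3: +3 fires, +4 burnt (F count now 3)
Step 4: +4 fires, +3 burnt (F count now 4)
Step 5: +2 fires, +4 burnt (F count now 2)
Step 6: +0 fires, +2 burnt (F count now 0)
Fire out after step 6
Initially T: 16, now '.': 24
Total burnt (originally-T cells now '.'): 15

Answer: 15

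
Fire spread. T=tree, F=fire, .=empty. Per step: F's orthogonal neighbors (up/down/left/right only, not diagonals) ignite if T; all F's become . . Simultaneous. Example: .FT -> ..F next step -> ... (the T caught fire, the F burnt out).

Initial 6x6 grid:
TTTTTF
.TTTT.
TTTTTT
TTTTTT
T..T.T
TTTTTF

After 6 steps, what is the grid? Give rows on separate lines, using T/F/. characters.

Step 1: 3 trees catch fire, 2 burn out
  TTTTF.
  .TTTT.
  TTTTTT
  TTTTTT
  T..T.F
  TTTTF.
Step 2: 4 trees catch fire, 3 burn out
  TTTF..
  .TTTF.
  TTTTTT
  TTTTTF
  T..T..
  TTTF..
Step 3: 7 trees catch fire, 4 burn out
  TTF...
  .TTF..
  TTTTFF
  TTTTF.
  T..F..
  TTF...
Step 4: 5 trees catch fire, 7 burn out
  TF....
  .TF...
  TTTF..
  TTTF..
  T.....
  TF....
Step 5: 5 trees catch fire, 5 burn out
  F.....
  .F....
  TTF...
  TTF...
  T.....
  F.....
Step 6: 3 trees catch fire, 5 burn out
  ......
  ......
  TF....
  TF....
  F.....
  ......

......
......
TF....
TF....
F.....
......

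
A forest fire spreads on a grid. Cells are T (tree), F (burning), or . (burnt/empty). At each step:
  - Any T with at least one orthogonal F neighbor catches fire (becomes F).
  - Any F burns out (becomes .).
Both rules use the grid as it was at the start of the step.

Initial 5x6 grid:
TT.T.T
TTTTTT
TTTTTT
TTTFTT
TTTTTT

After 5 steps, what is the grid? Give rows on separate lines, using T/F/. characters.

Step 1: 4 trees catch fire, 1 burn out
  TT.T.T
  TTTTTT
  TTTFTT
  TTF.FT
  TTTFTT
Step 2: 7 trees catch fire, 4 burn out
  TT.T.T
  TTTFTT
  TTF.FT
  TF...F
  TTF.FT
Step 3: 8 trees catch fire, 7 burn out
  TT.F.T
  TTF.FT
  TF...F
  F.....
  TF...F
Step 4: 4 trees catch fire, 8 burn out
  TT...T
  TF...F
  F.....
  ......
  F.....
Step 5: 3 trees catch fire, 4 burn out
  TF...F
  F.....
  ......
  ......
  ......

TF...F
F.....
......
......
......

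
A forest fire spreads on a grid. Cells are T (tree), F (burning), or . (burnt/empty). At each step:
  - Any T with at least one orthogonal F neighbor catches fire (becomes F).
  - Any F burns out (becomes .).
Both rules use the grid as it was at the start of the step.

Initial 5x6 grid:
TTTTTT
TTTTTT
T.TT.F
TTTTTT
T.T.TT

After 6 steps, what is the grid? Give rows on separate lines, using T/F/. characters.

Step 1: 2 trees catch fire, 1 burn out
  TTTTTT
  TTTTTF
  T.TT..
  TTTTTF
  T.T.TT
Step 2: 4 trees catch fire, 2 burn out
  TTTTTF
  TTTTF.
  T.TT..
  TTTTF.
  T.T.TF
Step 3: 4 trees catch fire, 4 burn out
  TTTTF.
  TTTF..
  T.TT..
  TTTF..
  T.T.F.
Step 4: 4 trees catch fire, 4 burn out
  TTTF..
  TTF...
  T.TF..
  TTF...
  T.T...
Step 5: 5 trees catch fire, 4 burn out
  TTF...
  TF....
  T.F...
  TF....
  T.F...
Step 6: 3 trees catch fire, 5 burn out
  TF....
  F.....
  T.....
  F.....
  T.....

TF....
F.....
T.....
F.....
T.....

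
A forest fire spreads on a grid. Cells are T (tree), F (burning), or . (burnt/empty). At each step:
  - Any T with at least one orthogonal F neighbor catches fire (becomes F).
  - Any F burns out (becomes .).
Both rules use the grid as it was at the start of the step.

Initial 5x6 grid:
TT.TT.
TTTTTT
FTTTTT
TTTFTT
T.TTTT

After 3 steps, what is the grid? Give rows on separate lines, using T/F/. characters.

Step 1: 7 trees catch fire, 2 burn out
  TT.TT.
  FTTTTT
  .FTFTT
  FTF.FT
  T.TFTT
Step 2: 10 trees catch fire, 7 burn out
  FT.TT.
  .FTFTT
  ..F.FT
  .F...F
  F.F.FT
Step 3: 6 trees catch fire, 10 burn out
  .F.FT.
  ..F.FT
  .....F
  ......
  .....F

.F.FT.
..F.FT
.....F
......
.....F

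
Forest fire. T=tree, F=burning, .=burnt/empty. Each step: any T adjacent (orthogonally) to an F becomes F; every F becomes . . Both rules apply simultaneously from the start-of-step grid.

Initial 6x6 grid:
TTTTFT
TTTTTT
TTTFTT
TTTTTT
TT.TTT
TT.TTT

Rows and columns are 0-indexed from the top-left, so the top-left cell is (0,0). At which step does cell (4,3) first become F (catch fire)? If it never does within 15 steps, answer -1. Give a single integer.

Step 1: cell (4,3)='T' (+7 fires, +2 burnt)
Step 2: cell (4,3)='F' (+8 fires, +7 burnt)
  -> target ignites at step 2
Step 3: cell (4,3)='.' (+7 fires, +8 burnt)
Step 4: cell (4,3)='.' (+6 fires, +7 burnt)
Step 5: cell (4,3)='.' (+3 fires, +6 burnt)
Step 6: cell (4,3)='.' (+1 fires, +3 burnt)
Step 7: cell (4,3)='.' (+0 fires, +1 burnt)
  fire out at step 7

2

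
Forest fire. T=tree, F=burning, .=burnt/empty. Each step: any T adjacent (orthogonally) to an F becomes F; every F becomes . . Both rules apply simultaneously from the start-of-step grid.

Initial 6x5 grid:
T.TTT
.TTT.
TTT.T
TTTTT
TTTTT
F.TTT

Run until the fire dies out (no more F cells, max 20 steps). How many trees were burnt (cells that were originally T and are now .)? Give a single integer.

Step 1: +1 fires, +1 burnt (F count now 1)
Step 2: +2 fires, +1 burnt (F count now 2)
Step 3: +3 fires, +2 burnt (F count now 3)
Step 4: +4 fires, +3 burnt (F count now 4)
Step 5: +5 fires, +4 burnt (F count now 5)
Step 6: +3 fires, +5 burnt (F count now 3)
Step 7: +3 fires, +3 burnt (F count now 3)
Step 8: +1 fires, +3 burnt (F count now 1)
Step 9: +1 fires, +1 burnt (F count now 1)
Step 10: +0 fires, +1 burnt (F count now 0)
Fire out after step 10
Initially T: 24, now '.': 29
Total burnt (originally-T cells now '.'): 23

Answer: 23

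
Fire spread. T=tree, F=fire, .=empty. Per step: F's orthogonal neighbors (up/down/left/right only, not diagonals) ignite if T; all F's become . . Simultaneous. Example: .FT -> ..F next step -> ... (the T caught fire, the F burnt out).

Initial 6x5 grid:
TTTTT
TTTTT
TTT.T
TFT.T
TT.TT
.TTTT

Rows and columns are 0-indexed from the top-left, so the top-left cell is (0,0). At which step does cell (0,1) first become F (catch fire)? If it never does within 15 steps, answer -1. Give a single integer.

Step 1: cell (0,1)='T' (+4 fires, +1 burnt)
Step 2: cell (0,1)='T' (+5 fires, +4 burnt)
Step 3: cell (0,1)='F' (+4 fires, +5 burnt)
  -> target ignites at step 3
Step 4: cell (0,1)='.' (+4 fires, +4 burnt)
Step 5: cell (0,1)='.' (+4 fires, +4 burnt)
Step 6: cell (0,1)='.' (+3 fires, +4 burnt)
Step 7: cell (0,1)='.' (+1 fires, +3 burnt)
Step 8: cell (0,1)='.' (+0 fires, +1 burnt)
  fire out at step 8

3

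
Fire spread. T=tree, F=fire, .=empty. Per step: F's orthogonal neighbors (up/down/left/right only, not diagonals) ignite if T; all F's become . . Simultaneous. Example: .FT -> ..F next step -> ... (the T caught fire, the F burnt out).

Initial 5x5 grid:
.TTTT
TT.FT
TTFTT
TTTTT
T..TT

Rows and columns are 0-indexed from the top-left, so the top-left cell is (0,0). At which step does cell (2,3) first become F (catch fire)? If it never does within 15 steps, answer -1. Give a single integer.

Step 1: cell (2,3)='F' (+5 fires, +2 burnt)
  -> target ignites at step 1
Step 2: cell (2,3)='.' (+7 fires, +5 burnt)
Step 3: cell (2,3)='.' (+5 fires, +7 burnt)
Step 4: cell (2,3)='.' (+2 fires, +5 burnt)
Step 5: cell (2,3)='.' (+0 fires, +2 burnt)
  fire out at step 5

1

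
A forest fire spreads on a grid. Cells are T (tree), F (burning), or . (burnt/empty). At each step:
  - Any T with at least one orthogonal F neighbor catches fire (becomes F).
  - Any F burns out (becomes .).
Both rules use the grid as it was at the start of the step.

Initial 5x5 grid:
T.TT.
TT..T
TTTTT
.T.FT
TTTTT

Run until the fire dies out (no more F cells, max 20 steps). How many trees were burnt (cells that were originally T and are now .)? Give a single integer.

Step 1: +3 fires, +1 burnt (F count now 3)
Step 2: +4 fires, +3 burnt (F count now 4)
Step 3: +3 fires, +4 burnt (F count now 3)
Step 4: +4 fires, +3 burnt (F count now 4)
Step 5: +1 fires, +4 burnt (F count now 1)
Step 6: +1 fires, +1 burnt (F count now 1)
Step 7: +0 fires, +1 burnt (F count now 0)
Fire out after step 7
Initially T: 18, now '.': 23
Total burnt (originally-T cells now '.'): 16

Answer: 16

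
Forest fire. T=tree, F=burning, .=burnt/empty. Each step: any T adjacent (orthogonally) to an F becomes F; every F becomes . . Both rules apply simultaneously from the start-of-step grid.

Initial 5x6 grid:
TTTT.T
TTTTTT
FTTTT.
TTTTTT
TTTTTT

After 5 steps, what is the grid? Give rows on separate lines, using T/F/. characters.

Step 1: 3 trees catch fire, 1 burn out
  TTTT.T
  FTTTTT
  .FTTT.
  FTTTTT
  TTTTTT
Step 2: 5 trees catch fire, 3 burn out
  FTTT.T
  .FTTTT
  ..FTT.
  .FTTTT
  FTTTTT
Step 3: 5 trees catch fire, 5 burn out
  .FTT.T
  ..FTTT
  ...FT.
  ..FTTT
  .FTTTT
Step 4: 5 trees catch fire, 5 burn out
  ..FT.T
  ...FTT
  ....F.
  ...FTT
  ..FTTT
Step 5: 4 trees catch fire, 5 burn out
  ...F.T
  ....FT
  ......
  ....FT
  ...FTT

...F.T
....FT
......
....FT
...FTT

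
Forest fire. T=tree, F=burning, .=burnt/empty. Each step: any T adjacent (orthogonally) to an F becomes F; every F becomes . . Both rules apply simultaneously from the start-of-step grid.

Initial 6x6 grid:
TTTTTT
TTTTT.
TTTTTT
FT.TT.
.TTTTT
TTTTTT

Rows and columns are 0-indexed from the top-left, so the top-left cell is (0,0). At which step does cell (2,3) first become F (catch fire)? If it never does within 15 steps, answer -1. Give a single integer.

Step 1: cell (2,3)='T' (+2 fires, +1 burnt)
Step 2: cell (2,3)='T' (+3 fires, +2 burnt)
Step 3: cell (2,3)='T' (+5 fires, +3 burnt)
Step 4: cell (2,3)='F' (+6 fires, +5 burnt)
  -> target ignites at step 4
Step 5: cell (2,3)='.' (+6 fires, +6 burnt)
Step 6: cell (2,3)='.' (+6 fires, +6 burnt)
Step 7: cell (2,3)='.' (+2 fires, +6 burnt)
Step 8: cell (2,3)='.' (+1 fires, +2 burnt)
Step 9: cell (2,3)='.' (+0 fires, +1 burnt)
  fire out at step 9

4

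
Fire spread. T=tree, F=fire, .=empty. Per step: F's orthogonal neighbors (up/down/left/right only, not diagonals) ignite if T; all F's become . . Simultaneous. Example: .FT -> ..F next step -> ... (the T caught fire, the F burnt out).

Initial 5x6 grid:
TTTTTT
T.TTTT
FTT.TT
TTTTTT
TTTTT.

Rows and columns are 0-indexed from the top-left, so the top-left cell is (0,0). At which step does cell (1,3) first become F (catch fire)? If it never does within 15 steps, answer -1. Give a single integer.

Step 1: cell (1,3)='T' (+3 fires, +1 burnt)
Step 2: cell (1,3)='T' (+4 fires, +3 burnt)
Step 3: cell (1,3)='T' (+4 fires, +4 burnt)
Step 4: cell (1,3)='F' (+4 fires, +4 burnt)
  -> target ignites at step 4
Step 5: cell (1,3)='.' (+4 fires, +4 burnt)
Step 6: cell (1,3)='.' (+5 fires, +4 burnt)
Step 7: cell (1,3)='.' (+2 fires, +5 burnt)
Step 8: cell (1,3)='.' (+0 fires, +2 burnt)
  fire out at step 8

4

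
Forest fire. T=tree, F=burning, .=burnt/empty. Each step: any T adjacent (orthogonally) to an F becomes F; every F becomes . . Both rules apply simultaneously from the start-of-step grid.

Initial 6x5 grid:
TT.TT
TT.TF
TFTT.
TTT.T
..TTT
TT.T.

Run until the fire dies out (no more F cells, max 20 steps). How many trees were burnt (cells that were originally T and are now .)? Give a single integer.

Step 1: +6 fires, +2 burnt (F count now 6)
Step 2: +6 fires, +6 burnt (F count now 6)
Step 3: +2 fires, +6 burnt (F count now 2)
Step 4: +1 fires, +2 burnt (F count now 1)
Step 5: +2 fires, +1 burnt (F count now 2)
Step 6: +1 fires, +2 burnt (F count now 1)
Step 7: +0 fires, +1 burnt (F count now 0)
Fire out after step 7
Initially T: 20, now '.': 28
Total burnt (originally-T cells now '.'): 18

Answer: 18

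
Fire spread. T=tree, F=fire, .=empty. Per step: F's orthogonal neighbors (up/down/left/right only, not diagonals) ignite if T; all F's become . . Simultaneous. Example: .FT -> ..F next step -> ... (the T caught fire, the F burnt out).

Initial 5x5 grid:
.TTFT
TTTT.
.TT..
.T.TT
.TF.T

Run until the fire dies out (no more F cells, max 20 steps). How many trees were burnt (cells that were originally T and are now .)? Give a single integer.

Step 1: +4 fires, +2 burnt (F count now 4)
Step 2: +3 fires, +4 burnt (F count now 3)
Step 3: +3 fires, +3 burnt (F count now 3)
Step 4: +1 fires, +3 burnt (F count now 1)
Step 5: +0 fires, +1 burnt (F count now 0)
Fire out after step 5
Initially T: 14, now '.': 22
Total burnt (originally-T cells now '.'): 11

Answer: 11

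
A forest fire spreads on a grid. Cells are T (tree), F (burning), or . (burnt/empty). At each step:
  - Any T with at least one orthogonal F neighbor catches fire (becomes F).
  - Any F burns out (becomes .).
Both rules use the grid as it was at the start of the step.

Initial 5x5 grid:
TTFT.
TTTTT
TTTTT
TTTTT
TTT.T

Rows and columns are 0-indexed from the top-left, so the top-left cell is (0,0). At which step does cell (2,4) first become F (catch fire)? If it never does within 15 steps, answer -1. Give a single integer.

Step 1: cell (2,4)='T' (+3 fires, +1 burnt)
Step 2: cell (2,4)='T' (+4 fires, +3 burnt)
Step 3: cell (2,4)='T' (+5 fires, +4 burnt)
Step 4: cell (2,4)='F' (+5 fires, +5 burnt)
  -> target ignites at step 4
Step 5: cell (2,4)='.' (+3 fires, +5 burnt)
Step 6: cell (2,4)='.' (+2 fires, +3 burnt)
Step 7: cell (2,4)='.' (+0 fires, +2 burnt)
  fire out at step 7

4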